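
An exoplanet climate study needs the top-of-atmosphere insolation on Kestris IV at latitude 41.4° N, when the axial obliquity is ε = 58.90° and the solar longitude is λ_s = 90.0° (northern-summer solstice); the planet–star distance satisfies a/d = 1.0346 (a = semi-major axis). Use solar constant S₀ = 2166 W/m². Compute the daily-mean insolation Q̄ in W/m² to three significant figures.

Q̄ ≈ 1.31e+03 W/m²

Solar declination: sin δ = sin ε · sin λ_s = sin 58.90° × sin 90.0° = 0.85627, so δ = +58.900°.
cos H₀ = −tan(+41.4°) tan(+58.900°) = -1.4615 ≤ −1 ⇒ polar day, H₀ = π.
Bracket: H₀ sin φ sin δ + cos φ cos δ sin H₀ = 3.1416×0.66131×0.85627 + 0.75011×0.51653×0.00000 = 1.778962 + 0.000000 = 1.778962.
Inverse-square distance factor (a/d)² = 1.0346² = 1.070397.
Q̄ = (S₀/π) × 1.070397 × [bracket] = (2166/π) × 1.070397 × 1.778962 = 1313 W/m².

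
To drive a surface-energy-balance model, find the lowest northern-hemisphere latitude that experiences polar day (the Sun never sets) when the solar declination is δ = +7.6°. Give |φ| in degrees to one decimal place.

|φ| = 82.4°

Polar day requires cos H₀ = −tan φ tan δ ≤ −1, i.e. tan φ tan δ ≥ 1.
The boundary is |tan φ| · |tan δ| = 1, so |φ| = 90° − |δ| = 90° − 7.6° = 82.4° in the northern hemisphere.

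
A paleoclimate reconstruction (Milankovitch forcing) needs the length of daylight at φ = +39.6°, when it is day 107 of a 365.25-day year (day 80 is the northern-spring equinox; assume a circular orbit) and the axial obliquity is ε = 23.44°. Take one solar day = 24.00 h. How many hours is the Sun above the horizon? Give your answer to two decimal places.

Solar longitude: λ_s = 360° × (107 − 80)/365.25 = 26.612°.
sin δ = sin 23.44° × sin 26.612° = 0.17819, so δ = +10.264°.
cos H₀ = −tan φ · tan δ = −tan(+39.6°) × tan(+10.264°) = -0.1498, so H₀ = 1.7212 rad = 98.62°.
Daylight = 2H₀/(2π) × 24.00 h = (1.7212/π) × 24.00 = 13.15 h.

13.15 h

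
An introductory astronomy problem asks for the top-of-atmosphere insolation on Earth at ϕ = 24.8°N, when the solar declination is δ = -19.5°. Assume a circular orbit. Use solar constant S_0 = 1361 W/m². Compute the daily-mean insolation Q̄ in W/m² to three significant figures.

cos h₀ = −tan(+24.8°) tan(-19.500°) = 0.1636, h₀ = 1.4064 rad.
Bracket: h₀ sin ϕ sin δ + cos ϕ cos δ sin h₀ = 1.4064×0.41945×-0.33381 + 0.90778×0.94264×0.98652 = -0.196919 + 0.844175 = 0.647256.
Q̄ = (S_0/π) × [bracket] = (1361/π) × 0.647256 = 280.4 W/m².

Q̄ ≈ 280 W/m²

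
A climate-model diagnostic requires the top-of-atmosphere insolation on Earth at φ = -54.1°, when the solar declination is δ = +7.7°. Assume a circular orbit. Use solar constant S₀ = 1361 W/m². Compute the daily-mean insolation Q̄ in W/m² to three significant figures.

cos H₀ = −tan(-54.1°) tan(+7.700°) = 0.1868, H₀ = 1.3829 rad.
Bracket: H₀ sin φ sin δ + cos φ cos δ sin H₀ = 1.3829×-0.81004×0.13399 + 0.58637×0.99098×0.98240 = -0.150096 + 0.570854 = 0.420758.
Q̄ = (S₀/π) × [bracket] = (1361/π) × 0.420758 = 182.3 W/m².

Q̄ ≈ 182 W/m²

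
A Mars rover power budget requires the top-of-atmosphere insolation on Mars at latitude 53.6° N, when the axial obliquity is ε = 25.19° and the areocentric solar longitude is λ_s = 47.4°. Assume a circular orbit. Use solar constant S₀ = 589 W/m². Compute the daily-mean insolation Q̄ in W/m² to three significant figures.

Q̄ ≈ 191 W/m²

sin δ = sin 25.19° × sin 47.4° = 0.31330, so δ = +18.258°.
cos H₀ = −tan(+53.6°) tan(+18.258°) = -0.4475, H₀ = 2.0347 rad.
Bracket: H₀ sin φ sin δ + cos φ cos δ sin H₀ = 2.0347×0.80489×0.31330 + 0.59342×0.94965×0.89430 = 0.513094 + 0.503975 = 1.017069.
Q̄ = (S₀/π) × [bracket] = (589/π) × 1.017069 = 190.7 W/m².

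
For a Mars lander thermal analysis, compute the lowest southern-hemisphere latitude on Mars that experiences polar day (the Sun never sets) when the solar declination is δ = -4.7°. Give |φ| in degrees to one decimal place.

Polar day requires cos H₀ = −tan φ tan δ ≤ −1, i.e. tan φ tan δ ≥ 1.
The boundary is |tan φ| · |tan δ| = 1, so |φ| = 90° − |δ| = 90° − 4.7° = 85.3° in the southern hemisphere.

|φ| = 85.3°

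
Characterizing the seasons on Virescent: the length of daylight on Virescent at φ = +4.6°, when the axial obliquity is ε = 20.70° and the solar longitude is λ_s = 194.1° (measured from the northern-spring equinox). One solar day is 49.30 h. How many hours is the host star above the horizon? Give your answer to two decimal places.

Solar declination: sin δ = sin ε · sin λ_s = sin 20.70° × sin 194.1° = -0.08611, so δ = -4.940°.
cos H₀ = −tan φ · tan δ = −tan(+4.6°) × tan(-4.940°) = 0.0070, so H₀ = 1.5638 rad = 89.60°.
Daylight = 2H₀/(2π) × 49.30 h = (1.5638/π) × 49.30 = 24.54 h.

24.54 h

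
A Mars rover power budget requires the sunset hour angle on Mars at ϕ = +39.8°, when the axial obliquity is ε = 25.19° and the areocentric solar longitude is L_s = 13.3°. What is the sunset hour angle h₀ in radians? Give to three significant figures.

sin δ = sin 25.19° × sin 13.3° = 0.09791, so δ = +5.619°.
cos h₀ = −tan ϕ · tan δ = −tan(+39.8°) × tan(+5.619°) = -0.0820, so h₀ = 1.6529 rad = 94.70°.

h₀ = 1.65 rad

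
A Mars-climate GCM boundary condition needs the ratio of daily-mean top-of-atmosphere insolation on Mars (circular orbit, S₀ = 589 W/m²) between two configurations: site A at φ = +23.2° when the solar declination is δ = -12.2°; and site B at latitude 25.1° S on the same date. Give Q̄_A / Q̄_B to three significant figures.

— Configuration A (φ=+23.2°):
cos H₀ = −tan(+23.2°) tan(-12.200°) = 0.0927, H₀ = 1.4780 rad.
Bracket: H₀ sin φ sin δ + cos φ cos δ sin H₀ = 1.4780×0.39394×-0.21132 + 0.91914×0.97742×0.99570 = -0.123040 + 0.894523 = 0.771483.
Q̄ = (S₀/π) × [bracket] = (589/π) × 0.771483 = 144.64 W/m².
— Configuration B (φ=-25.1°):
cos H₀ = −tan(-25.1°) tan(-12.200°) = -0.1013, H₀ = 1.6722 rad.
Bracket: H₀ sin φ sin δ + cos φ cos δ sin H₀ = 1.6722×-0.42420×-0.21132 + 0.90557×0.97742×0.99486 = 0.149899 + 0.880573 = 1.030472.
Q̄ = (S₀/π) × [bracket] = (589/π) × 1.030472 = 193.20 W/m².
Ratio Q̄_A / Q̄_B = 144.64 / 193.20 = 0.7487.

Q̄_A / Q̄_B ≈ 0.749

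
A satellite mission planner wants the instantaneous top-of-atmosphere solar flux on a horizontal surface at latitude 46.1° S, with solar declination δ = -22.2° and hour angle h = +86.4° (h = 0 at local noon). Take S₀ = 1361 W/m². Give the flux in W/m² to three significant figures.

425 W/m²

cos θ_z = sin φ sin δ + cos φ cos δ cos h = 0.272254 + 0.040312 = 0.312566.
Flux = S₀ · cos θ_z = 1361 × 0.312566 = 425.4 W/m².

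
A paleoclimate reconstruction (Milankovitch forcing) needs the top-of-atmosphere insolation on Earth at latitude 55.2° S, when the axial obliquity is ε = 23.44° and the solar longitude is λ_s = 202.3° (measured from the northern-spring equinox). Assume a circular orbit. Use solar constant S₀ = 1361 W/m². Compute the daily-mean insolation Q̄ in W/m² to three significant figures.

Solar declination: sin δ = sin ε · sin λ_s = sin 23.44° × sin 202.3° = -0.15094, so δ = -8.682°.
cos H₀ = −tan(-55.2°) tan(-8.682°) = -0.2197, H₀ = 1.7923 rad.
Bracket: H₀ sin φ sin δ + cos φ cos δ sin H₀ = 1.7923×-0.82115×-0.15094 + 0.57071×0.98854×0.97557 = 0.222146 + 0.550387 = 0.772533.
Q̄ = (S₀/π) × [bracket] = (1361/π) × 0.772533 = 334.7 W/m².

Q̄ ≈ 335 W/m²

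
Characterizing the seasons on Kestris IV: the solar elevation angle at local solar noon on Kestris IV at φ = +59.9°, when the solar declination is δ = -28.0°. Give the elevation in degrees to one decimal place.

2.1°

At local noon the hour angle is zero, so the zenith angle equals |φ − δ| = |+59.9° − (-28.000°)| = 87.900°.
Elevation = 90° − 87.900° = 2.1°.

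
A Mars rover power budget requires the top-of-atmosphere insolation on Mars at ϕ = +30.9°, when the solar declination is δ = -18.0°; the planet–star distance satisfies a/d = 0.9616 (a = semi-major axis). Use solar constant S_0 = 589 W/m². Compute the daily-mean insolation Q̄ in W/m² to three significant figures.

Q̄ ≈ 101 W/m²

cos h₀ = −tan(+30.9°) tan(-18.000°) = 0.1945, h₀ = 1.3751 rad.
Bracket: h₀ sin ϕ sin δ + cos ϕ cos δ sin h₀ = 1.3751×0.51354×-0.30902 + 0.85806×0.95106×0.98091 = -0.218220 + 0.800488 = 0.582268.
Inverse-square distance factor (a/d)² = 0.9616² = 0.924675.
Q̄ = (S_0/π) × 0.924675 × [bracket] = (589/π) × 0.924675 × 0.582268 = 100.9 W/m².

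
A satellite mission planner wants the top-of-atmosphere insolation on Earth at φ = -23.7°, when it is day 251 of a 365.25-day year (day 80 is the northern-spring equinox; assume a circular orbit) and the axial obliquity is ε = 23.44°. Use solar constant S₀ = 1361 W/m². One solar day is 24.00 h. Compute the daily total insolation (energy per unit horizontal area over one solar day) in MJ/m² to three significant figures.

Solar longitude: λ_s = 360° × (251 − 80)/365.25 = 168.542°.
sin δ = sin 23.44° × sin 168.542° = 0.07902, so δ = +4.532°.
cos H₀ = −tan(-23.7°) tan(+4.532°) = 0.0348, H₀ = 1.5360 rad.
Bracket: H₀ sin φ sin δ + cos φ cos δ sin H₀ = 1.5360×-0.40195×0.07902 + 0.91566×0.99687×0.99939 = -0.048787 + 0.912237 = 0.863450.
Q̄ = (S₀/π) × [bracket] = (1361/π) × 0.863450 = 374.06 W/m².
Daily total = Q̄ × 24.00 h × 3600 s/h = 374.06 × 24.00 × 3600 / 10⁶ = 32.32 MJ/m².

32.3 MJ/m²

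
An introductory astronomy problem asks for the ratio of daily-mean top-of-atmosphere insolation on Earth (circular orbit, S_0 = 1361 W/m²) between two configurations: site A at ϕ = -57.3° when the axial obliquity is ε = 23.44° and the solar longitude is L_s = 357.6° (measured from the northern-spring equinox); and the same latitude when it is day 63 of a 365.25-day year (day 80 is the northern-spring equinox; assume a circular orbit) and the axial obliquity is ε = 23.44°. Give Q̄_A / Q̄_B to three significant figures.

— Configuration A (ϕ=-57.3°):
Solar declination: sin δ = sin ε · sin L_s = sin 23.44° × sin 357.6° = -0.01666, so δ = -0.954°.
cos h₀ = −tan(-57.3°) tan(-0.954°) = -0.0260, h₀ = 1.5967 rad.
Bracket: h₀ sin ϕ sin δ + cos ϕ cos δ sin h₀ = 1.5967×-0.84151×-0.01666 + 0.54024×0.99986×0.99966 = 0.022385 + 0.539981 = 0.562366.
Q̄ = (S_0/π) × [bracket] = (1361/π) × 0.562366 = 243.63 W/m².
— Configuration B (ϕ=-57.3°):
Solar longitude: L_s = 360° × (63 − 80)/365.25 = -16.756°, i.e. -16.756° + 360° = 343.244°.
sin δ = sin 23.44° × sin 343.244° = -0.11468, so δ = -6.585°.
cos h₀ = −tan(-57.3°) tan(-6.585°) = -0.1798, h₀ = 1.7516 rad.
Bracket: h₀ sin ϕ sin δ + cos ϕ cos δ sin h₀ = 1.7516×-0.84151×-0.11468 + 0.54024×0.99340×0.98370 = 0.169037 + 0.527927 = 0.696964.
Q̄ = (S_0/π) × [bracket] = (1361/π) × 0.696964 = 301.94 W/m².
Ratio Q̄_A / Q̄_B = 243.63 / 301.94 = 0.8069.

Q̄_A / Q̄_B ≈ 0.807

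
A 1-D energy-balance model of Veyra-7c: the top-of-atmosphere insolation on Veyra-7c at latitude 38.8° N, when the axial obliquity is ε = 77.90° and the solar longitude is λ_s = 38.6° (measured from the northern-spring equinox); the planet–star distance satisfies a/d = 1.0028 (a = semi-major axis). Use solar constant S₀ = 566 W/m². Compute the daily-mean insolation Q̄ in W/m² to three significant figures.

Solar declination: sin δ = sin ε · sin λ_s = sin 77.90° × sin 38.6° = 0.61002, so δ = +37.591°.
cos H₀ = −tan(+38.8°) tan(+37.591°) = -0.6190, H₀ = 2.2382 rad.
Bracket: H₀ sin φ sin δ + cos φ cos δ sin H₀ = 2.2382×0.62660×0.61002 + 0.77934×0.79239×0.78541 = 0.855526 + 0.485023 = 1.340549.
Inverse-square distance factor (a/d)² = 1.0028² = 1.005608.
Q̄ = (S₀/π) × 1.005608 × [bracket] = (566/π) × 1.005608 × 1.340549 = 242.9 W/m².

Q̄ ≈ 243 W/m²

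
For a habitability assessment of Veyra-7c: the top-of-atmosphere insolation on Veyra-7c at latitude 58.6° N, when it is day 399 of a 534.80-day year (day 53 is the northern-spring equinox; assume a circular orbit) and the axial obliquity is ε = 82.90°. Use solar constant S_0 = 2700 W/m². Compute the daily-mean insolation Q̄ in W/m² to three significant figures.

Q̄ ≈ 0.00 W/m²

Solar longitude: L_s = 360° × (399 − 53)/534.80 = 232.909°.
sin δ = sin 82.90° × sin 232.909° = -0.79157, so δ = -52.332°.
cos h₀ = −tan(+58.6°) tan(-52.332°) = 2.1221 ≥ 1 ⇒ polar night, h₀ = 0 and Q̄ = 0.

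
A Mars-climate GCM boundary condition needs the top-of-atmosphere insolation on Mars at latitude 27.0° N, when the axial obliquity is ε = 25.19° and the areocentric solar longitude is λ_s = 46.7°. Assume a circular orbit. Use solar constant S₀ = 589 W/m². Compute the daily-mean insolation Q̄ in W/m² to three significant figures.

sin δ = sin 25.19° × sin 46.7° = 0.30976, so δ = +18.045°.
cos H₀ = −tan(+27.0°) tan(+18.045°) = -0.1660, H₀ = 1.7376 rad.
Bracket: H₀ sin φ sin δ + cos φ cos δ sin H₀ = 1.7376×0.45399×0.30976 + 0.89101×0.95082×0.98613 = 0.244355 + 0.835440 = 1.079795.
Q̄ = (S₀/π) × [bracket] = (589/π) × 1.079795 = 202.4 W/m².

Q̄ ≈ 202 W/m²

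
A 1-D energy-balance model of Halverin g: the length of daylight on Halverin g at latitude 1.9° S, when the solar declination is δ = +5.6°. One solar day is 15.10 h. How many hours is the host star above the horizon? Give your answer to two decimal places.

7.53 h

cos H₀ = −tan φ · tan δ = −tan(-1.9°) × tan(+5.600°) = 0.0033, so H₀ = 1.5675 rad = 89.81°.
Daylight = 2H₀/(2π) × 15.10 h = (1.5675/π) × 15.10 = 7.53 h.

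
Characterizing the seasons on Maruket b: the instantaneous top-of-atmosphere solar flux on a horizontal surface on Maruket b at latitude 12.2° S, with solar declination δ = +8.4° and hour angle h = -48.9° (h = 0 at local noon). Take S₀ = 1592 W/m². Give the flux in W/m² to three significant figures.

cos θ_z = sin φ sin δ + cos φ cos δ cos h = -0.030871 + 0.635636 = 0.604765.
Flux = S₀ · cos θ_z = 1592 × 0.604765 = 962.8 W/m².

963 W/m²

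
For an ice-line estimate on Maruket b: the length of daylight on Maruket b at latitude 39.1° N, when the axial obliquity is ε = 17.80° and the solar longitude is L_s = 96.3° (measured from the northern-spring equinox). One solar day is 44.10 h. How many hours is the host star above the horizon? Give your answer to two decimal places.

Solar declination: sin δ = sin ε · sin L_s = sin 17.80° × sin 96.3° = 0.30385, so δ = +17.689°.
cos h₀ = −tan ϕ · tan δ = −tan(+39.1°) × tan(+17.689°) = -0.2592, so h₀ = 1.8330 rad = 105.02°.
Daylight = 2h₀/(2π) × 44.10 h = (1.8330/π) × 44.10 = 25.73 h.

25.73 h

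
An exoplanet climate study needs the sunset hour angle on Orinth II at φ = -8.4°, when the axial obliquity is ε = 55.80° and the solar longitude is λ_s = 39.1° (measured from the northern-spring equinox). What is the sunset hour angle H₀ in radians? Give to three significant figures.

H₀ = 1.48 rad

Solar declination: sin δ = sin ε · sin λ_s = sin 55.80° × sin 39.1° = 0.52162, so δ = +31.441°.
cos H₀ = −tan φ · tan δ = −tan(-8.4°) × tan(+31.441°) = 0.0903, so H₀ = 1.4804 rad = 84.82°.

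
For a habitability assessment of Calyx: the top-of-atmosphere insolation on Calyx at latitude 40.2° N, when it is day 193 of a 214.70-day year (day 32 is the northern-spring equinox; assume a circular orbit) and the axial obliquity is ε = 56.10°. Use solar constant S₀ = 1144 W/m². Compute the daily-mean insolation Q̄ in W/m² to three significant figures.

Q̄ ≈ 0.00 W/m²

Solar longitude: λ_s = 360° × (193 − 32)/214.70 = 269.958°.
sin δ = sin 56.10° × sin 269.958° = -0.83001, so δ = -56.100°.
cos H₀ = −tan(+40.2°) tan(-56.100°) = 1.2576 ≥ 1 ⇒ polar night, H₀ = 0 and Q̄ = 0.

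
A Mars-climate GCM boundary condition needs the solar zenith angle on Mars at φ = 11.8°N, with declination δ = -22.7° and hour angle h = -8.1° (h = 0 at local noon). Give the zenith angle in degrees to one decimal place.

cos θ_z = sin φ sin δ + cos φ cos δ cos h = -0.078916 + 0.894033 = 0.815117.
θ_z = arccos(0.815117) = 35.4°.

θ_z = 35.4°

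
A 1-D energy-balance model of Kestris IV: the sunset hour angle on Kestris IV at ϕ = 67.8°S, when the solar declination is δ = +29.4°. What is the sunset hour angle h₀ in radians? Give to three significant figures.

h₀ = 0.00 rad

cos h₀ = −tan ϕ · tan δ = 1.3807 ≥ 1, so the host star never rises (polar night) and h₀ = 0.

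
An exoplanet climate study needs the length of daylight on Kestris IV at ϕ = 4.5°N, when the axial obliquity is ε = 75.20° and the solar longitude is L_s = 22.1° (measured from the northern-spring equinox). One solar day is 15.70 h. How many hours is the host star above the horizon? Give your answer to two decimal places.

Solar declination: sin δ = sin ε · sin L_s = sin 75.20° × sin 22.1° = 0.36374, so δ = +21.330°.
cos h₀ = −tan ϕ · tan δ = −tan(+4.5°) × tan(+21.330°) = -0.0307, so h₀ = 1.6015 rad = 91.76°.
Daylight = 2h₀/(2π) × 15.70 h = (1.6015/π) × 15.70 = 8.00 h.

8.00 h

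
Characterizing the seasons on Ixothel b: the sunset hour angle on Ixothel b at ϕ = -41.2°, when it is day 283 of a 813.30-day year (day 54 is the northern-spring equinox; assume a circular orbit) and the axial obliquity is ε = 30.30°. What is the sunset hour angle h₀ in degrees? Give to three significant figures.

Solar longitude: L_s = 360° × (283 − 54)/813.30 = 101.365°.
sin δ = sin 30.30° × sin 101.365° = 0.49464, so δ = +29.646°.
cos h₀ = −tan ϕ · tan δ = −tan(-41.2°) × tan(+29.646°) = 0.4982, so h₀ = 1.0492 rad = 60.12°.

h₀ = 60.1°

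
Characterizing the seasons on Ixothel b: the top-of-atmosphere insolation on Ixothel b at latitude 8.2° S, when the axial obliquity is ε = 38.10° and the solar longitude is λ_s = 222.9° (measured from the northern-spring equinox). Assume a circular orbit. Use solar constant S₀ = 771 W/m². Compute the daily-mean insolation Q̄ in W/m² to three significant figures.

Solar declination: sin δ = sin ε · sin λ_s = sin 38.10° × sin 222.9° = -0.42003, so δ = -24.836°.
cos H₀ = −tan(-8.2°) tan(-24.836°) = -0.0667, H₀ = 1.6375 rad.
Bracket: H₀ sin φ sin δ + cos φ cos δ sin H₀ = 1.6375×-0.14263×-0.42003 + 0.98978×0.90751×0.99777 = 0.098101 + 0.896232 = 0.994333.
Q̄ = (S₀/π) × [bracket] = (771/π) × 0.994333 = 244.0 W/m².

Q̄ ≈ 244 W/m²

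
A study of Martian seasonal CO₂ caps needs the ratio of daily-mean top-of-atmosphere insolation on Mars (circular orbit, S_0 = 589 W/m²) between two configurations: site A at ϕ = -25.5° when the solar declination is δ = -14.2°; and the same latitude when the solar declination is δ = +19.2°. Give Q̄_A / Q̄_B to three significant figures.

— Configuration A (ϕ=-25.5°):
cos h₀ = −tan(-25.5°) tan(-14.200°) = -0.1207, h₀ = 1.6918 rad.
Bracket: h₀ sin ϕ sin δ + cos ϕ cos δ sin h₀ = 1.6918×-0.43051×-0.24531 + 0.90259×0.96945×0.99269 = 0.178668 + 0.868620 = 1.047288.
Q̄ = (S_0/π) × [bracket] = (589/π) × 1.047288 = 196.35 W/m².
— Configuration B (ϕ=-25.5°):
cos h₀ = −tan(-25.5°) tan(+19.200°) = 0.1661, h₀ = 1.4039 rad.
Bracket: h₀ sin ϕ sin δ + cos ϕ cos δ sin h₀ = 1.4039×-0.43051×0.32887 + 0.90259×0.94438×0.98611 = -0.198767 + 0.840548 = 0.641781.
Q̄ = (S_0/π) × [bracket] = (589/π) × 0.641781 = 120.32 W/m².
Ratio Q̄_A / Q̄_B = 196.35 / 120.32 = 1.632.

Q̄_A / Q̄_B ≈ 1.63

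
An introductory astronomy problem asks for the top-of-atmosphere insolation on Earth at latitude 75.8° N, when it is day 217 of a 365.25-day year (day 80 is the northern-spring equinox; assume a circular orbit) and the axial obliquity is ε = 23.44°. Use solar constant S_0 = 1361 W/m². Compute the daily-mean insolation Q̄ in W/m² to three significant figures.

Q̄ ≈ 371 W/m²

Solar longitude: L_s = 360° × (217 − 80)/365.25 = 135.031°.
sin δ = sin 23.44° × sin 135.031° = 0.28113, so δ = +16.328°.
cos h₀ = −tan(+75.8°) tan(+16.328°) = -1.1577 ≤ −1 ⇒ polar day, h₀ = π.
Bracket: h₀ sin ϕ sin δ + cos ϕ cos δ sin h₀ = 3.1416×0.96945×0.28113 + 0.24531×0.95967×0.00000 = 0.856216 + 0.000000 = 0.856216.
Q̄ = (S_0/π) × [bracket] = (1361/π) × 0.856216 = 370.9 W/m².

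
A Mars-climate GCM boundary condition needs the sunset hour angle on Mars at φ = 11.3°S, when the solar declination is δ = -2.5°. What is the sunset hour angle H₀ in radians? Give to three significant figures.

H₀ = 1.58 rad

cos H₀ = −tan φ · tan δ = −tan(-11.3°) × tan(-2.500°) = -0.0087, so H₀ = 1.5795 rad = 90.50°.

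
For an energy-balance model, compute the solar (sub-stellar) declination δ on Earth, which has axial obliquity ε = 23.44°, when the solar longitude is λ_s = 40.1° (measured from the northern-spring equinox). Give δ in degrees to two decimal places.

δ = +14.85°

sin δ = sin ε · sin λ_s = sin 23.44° × sin 40.1° = 0.256225.
δ = arcsin(0.256225) = +14.85°.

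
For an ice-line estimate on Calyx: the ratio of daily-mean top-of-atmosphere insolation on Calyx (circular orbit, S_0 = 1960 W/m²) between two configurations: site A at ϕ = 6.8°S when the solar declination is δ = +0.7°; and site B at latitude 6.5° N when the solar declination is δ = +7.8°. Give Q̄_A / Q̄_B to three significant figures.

— Configuration A (ϕ=-6.8°):
cos h₀ = −tan(-6.8°) tan(+0.700°) = 0.0015, h₀ = 1.5693 rad.
Bracket: h₀ sin ϕ sin δ + cos ϕ cos δ sin h₀ = 1.5693×-0.11840×0.01222 + 0.99297×0.99993×1.00000 = -0.002271 + 0.992900 = 0.990629.
Q̄ = (S_0/π) × [bracket] = (1960/π) × 0.990629 = 618.04 W/m².
— Configuration B (ϕ=+6.5°):
cos h₀ = −tan(+6.5°) tan(+7.800°) = -0.0156, h₀ = 1.5864 rad.
Bracket: h₀ sin ϕ sin δ + cos ϕ cos δ sin h₀ = 1.5864×0.11320×0.13572 + 0.99357×0.99075×0.99988 = 0.024373 + 0.984261 = 1.008634.
Q̄ = (S_0/π) × [bracket] = (1960/π) × 1.008634 = 629.27 W/m².
Ratio Q̄_A / Q̄_B = 618.04 / 629.27 = 0.9822.

Q̄_A / Q̄_B ≈ 0.982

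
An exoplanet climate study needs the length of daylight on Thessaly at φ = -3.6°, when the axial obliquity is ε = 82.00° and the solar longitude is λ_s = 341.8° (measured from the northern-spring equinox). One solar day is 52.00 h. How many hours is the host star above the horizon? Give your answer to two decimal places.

26.34 h

Solar declination: sin δ = sin ε · sin λ_s = sin 82.00° × sin 341.8° = -0.30930, so δ = -18.017°.
cos H₀ = −tan φ · tan δ = −tan(-3.6°) × tan(-18.017°) = -0.0205, so H₀ = 1.5913 rad = 91.17°.
Daylight = 2H₀/(2π) × 52.00 h = (1.5913/π) × 52.00 = 26.34 h.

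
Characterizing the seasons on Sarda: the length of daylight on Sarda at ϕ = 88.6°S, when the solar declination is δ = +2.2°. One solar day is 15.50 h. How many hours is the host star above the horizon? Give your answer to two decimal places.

cos h₀ = −tan ϕ · tan δ = 1.5719 ≥ 1, so the host star never rises (polar night) and h₀ = 0.
Daylight = 2h₀/(2π) × 15.50 h = (0.0000/π) × 15.50 = 0.00 h.

0.00 h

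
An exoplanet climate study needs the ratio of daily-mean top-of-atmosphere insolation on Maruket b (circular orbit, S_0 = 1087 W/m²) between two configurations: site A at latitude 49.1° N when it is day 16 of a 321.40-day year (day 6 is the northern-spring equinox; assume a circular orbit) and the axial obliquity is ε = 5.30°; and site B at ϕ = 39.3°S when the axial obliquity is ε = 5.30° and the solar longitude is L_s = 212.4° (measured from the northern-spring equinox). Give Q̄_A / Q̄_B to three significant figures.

— Configuration A (ϕ=+49.1°):
Solar longitude: L_s = 360° × (16 − 6)/321.40 = 11.201°.
sin δ = sin 5.30° × sin 11.201° = 0.01794, so δ = +1.028°.
cos h₀ = −tan(+49.1°) tan(+1.028°) = -0.0207, h₀ = 1.5915 rad.
Bracket: h₀ sin ϕ sin δ + cos ϕ cos δ sin h₀ = 1.5915×0.75585×0.01794 + 0.65474×0.99984×0.99979 = 0.021581 + 0.654498 = 0.676079.
Q̄ = (S_0/π) × [bracket] = (1087/π) × 0.676079 = 233.93 W/m².
— Configuration B (ϕ=-39.3°):
Solar declination: sin δ = sin ε · sin L_s = sin 5.30° × sin 212.4° = -0.04949, so δ = -2.837°.
cos h₀ = −tan(-39.3°) tan(-2.837°) = -0.0406, h₀ = 1.6114 rad.
Bracket: h₀ sin ϕ sin δ + cos ϕ cos δ sin h₀ = 1.6114×-0.63338×-0.04949 + 0.77384×0.99877×0.99918 = 0.050511 + 0.772254 = 0.822765.
Q̄ = (S_0/π) × [bracket] = (1087/π) × 0.822765 = 284.68 W/m².
Ratio Q̄_A / Q̄_B = 233.93 / 284.68 = 0.8217.

Q̄_A / Q̄_B ≈ 0.822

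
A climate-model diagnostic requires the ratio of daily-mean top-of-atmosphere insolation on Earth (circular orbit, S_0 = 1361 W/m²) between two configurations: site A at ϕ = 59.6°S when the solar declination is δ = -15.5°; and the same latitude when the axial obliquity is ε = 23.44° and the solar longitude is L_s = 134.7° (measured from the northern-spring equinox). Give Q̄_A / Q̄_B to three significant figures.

— Configuration A (ϕ=-59.6°):
cos h₀ = −tan(-59.6°) tan(-15.500°) = -0.4727, h₀ = 2.0631 rad.
Bracket: h₀ sin ϕ sin δ + cos ϕ cos δ sin h₀ = 2.0631×-0.86251×-0.26724 + 0.50603×0.96363×0.88123 = 0.475539 + 0.429710 = 0.905249.
Q̄ = (S_0/π) × [bracket] = (1361/π) × 0.905249 = 392.17 W/m².
— Configuration B (ϕ=-59.6°):
Solar declination: sin δ = sin ε · sin L_s = sin 23.44° × sin 134.7° = 0.28275, so δ = +16.424°.
cos h₀ = −tan(-59.6°) tan(+16.424°) = 0.5024, h₀ = 1.0444 rad.
Bracket: h₀ sin ϕ sin δ + cos ϕ cos δ sin h₀ = 1.0444×-0.86251×0.28275 + 0.50603×0.95919×0.86462 = -0.254703 + 0.419668 = 0.164965.
Q̄ = (S_0/π) × [bracket] = (1361/π) × 0.164965 = 71.466 W/m².
Ratio Q̄_A / Q̄_B = 392.17 / 71.466 = 5.488.

Q̄_A / Q̄_B ≈ 5.49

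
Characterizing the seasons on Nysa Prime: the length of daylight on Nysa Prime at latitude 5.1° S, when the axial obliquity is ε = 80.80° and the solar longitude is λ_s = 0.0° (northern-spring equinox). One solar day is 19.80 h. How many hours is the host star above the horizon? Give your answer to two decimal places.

9.90 h

Solar declination: sin δ = sin ε · sin λ_s = sin 80.80° × sin 0.0° = 0.00000, so δ = +0.000°.
cos H₀ = −tan φ · tan δ = −tan(-5.1°) × tan(+0.000°) = 0.0000, so H₀ = 1.5708 rad = 90.00°.
Daylight = 2H₀/(2π) × 19.80 h = (1.5708/π) × 19.80 = 9.90 h.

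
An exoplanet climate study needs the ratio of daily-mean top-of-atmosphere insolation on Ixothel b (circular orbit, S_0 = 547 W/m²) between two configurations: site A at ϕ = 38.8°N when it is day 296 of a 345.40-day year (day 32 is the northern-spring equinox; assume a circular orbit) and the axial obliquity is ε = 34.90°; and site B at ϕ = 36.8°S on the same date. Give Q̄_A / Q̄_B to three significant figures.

Q̄_A / Q̄_B ≈ 0.142

— Configuration A (ϕ=+38.8°):
Solar longitude: L_s = 360° × (296 − 32)/345.40 = 275.159°.
sin δ = sin 34.90° × sin 275.159° = -0.56983, so δ = -34.738°.
cos h₀ = −tan(+38.8°) tan(-34.738°) = 0.5575, h₀ = 0.9794 rad.
Bracket: h₀ sin ϕ sin δ + cos ϕ cos δ sin h₀ = 0.9794×0.62660×-0.56983 + 0.77934×0.82176×0.83016 = -0.349700 + 0.531660 = 0.181960.
Q̄ = (S_0/π) × [bracket] = (547/π) × 0.181960 = 31.682 W/m².
— Configuration B (ϕ=-36.8°):
cos h₀ = −tan(-36.8°) tan(-34.738°) = -0.5187, h₀ = 2.1162 rad.
Bracket: h₀ sin ϕ sin δ + cos ϕ cos δ sin h₀ = 2.1162×-0.59902×-0.56983 + 0.80073×0.82176×0.85493 = 0.722343 + 0.562551 = 1.284894.
Q̄ = (S_0/π) × [bracket] = (547/π) × 1.284894 = 223.72 W/m².
Ratio Q̄_A / Q̄_B = 31.682 / 223.72 = 0.1416.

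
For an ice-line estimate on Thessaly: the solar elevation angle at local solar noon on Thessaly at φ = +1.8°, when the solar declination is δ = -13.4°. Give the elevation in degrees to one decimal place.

At local noon the hour angle is zero, so the zenith angle equals |φ − δ| = |+1.8° − (-13.400°)| = 15.200°.
Elevation = 90° − 15.200° = 74.8°.

74.8°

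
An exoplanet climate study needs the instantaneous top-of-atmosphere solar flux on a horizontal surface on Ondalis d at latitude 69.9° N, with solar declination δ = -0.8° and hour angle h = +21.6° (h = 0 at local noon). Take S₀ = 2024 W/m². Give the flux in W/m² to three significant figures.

620 W/m²

cos θ_z = sin φ sin δ + cos φ cos δ cos h = -0.013112 + 0.319496 = 0.306384.
Flux = S₀ · cos θ_z = 2024 × 0.306384 = 620.1 W/m².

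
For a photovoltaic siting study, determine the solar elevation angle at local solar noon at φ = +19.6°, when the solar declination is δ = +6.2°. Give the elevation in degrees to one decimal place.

At local noon the hour angle is zero, so the zenith angle equals |φ − δ| = |+19.6° − (+6.200°)| = 13.400°.
Elevation = 90° − 13.400° = 76.6°.

76.6°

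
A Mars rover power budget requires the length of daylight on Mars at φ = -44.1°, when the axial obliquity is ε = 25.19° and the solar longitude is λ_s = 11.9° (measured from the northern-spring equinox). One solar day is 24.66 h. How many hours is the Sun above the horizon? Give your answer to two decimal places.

11.66 h

Solar declination: sin δ = sin ε · sin λ_s = sin 25.19° × sin 11.9° = 0.08776, so δ = +5.035°.
cos H₀ = −tan φ · tan δ = −tan(-44.1°) × tan(+5.035°) = 0.0854, so H₀ = 1.4853 rad = 85.10°.
Daylight = 2H₀/(2π) × 24.66 h = (1.4853/π) × 24.66 = 11.66 h.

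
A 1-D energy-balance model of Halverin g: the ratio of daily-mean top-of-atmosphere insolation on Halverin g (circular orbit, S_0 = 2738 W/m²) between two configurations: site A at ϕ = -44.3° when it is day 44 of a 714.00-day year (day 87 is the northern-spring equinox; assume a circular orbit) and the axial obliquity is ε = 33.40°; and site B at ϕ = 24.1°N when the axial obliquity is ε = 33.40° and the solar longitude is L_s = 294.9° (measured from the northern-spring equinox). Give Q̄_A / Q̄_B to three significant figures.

— Configuration A (ϕ=-44.3°):
Solar longitude: L_s = 360° × (44 − 87)/714.00 = -21.681°, i.e. -21.681° + 360° = 338.319°.
sin δ = sin 33.40° × sin 338.319° = -0.20337, so δ = -11.734°.
cos h₀ = −tan(-44.3°) tan(-11.734°) = -0.2027, h₀ = 1.7749 rad.
Bracket: h₀ sin ϕ sin δ + cos ϕ cos δ sin h₀ = 1.7749×-0.69842×-0.20337 + 0.71569×0.97910×0.97924 = 0.252103 + 0.686185 = 0.938288.
Q̄ = (S_0/π) × [bracket] = (2738/π) × 0.938288 = 817.75 W/m².
— Configuration B (ϕ=+24.1°):
Solar declination: sin δ = sin ε · sin L_s = sin 33.40° × sin 294.9° = -0.49931, so δ = -29.954°.
cos h₀ = −tan(+24.1°) tan(-29.954°) = 0.2578, h₀ = 1.3101 rad.
Bracket: h₀ sin ϕ sin δ + cos ϕ cos δ sin h₀ = 1.3101×0.40833×-0.49931 + 0.91283×0.86642×0.96620 = -0.267107 + 0.764162 = 0.497055.
Q̄ = (S_0/π) × [bracket] = (2738/π) × 0.497055 = 433.20 W/m².
Ratio Q̄_A / Q̄_B = 817.75 / 433.20 = 1.888.

Q̄_A / Q̄_B ≈ 1.89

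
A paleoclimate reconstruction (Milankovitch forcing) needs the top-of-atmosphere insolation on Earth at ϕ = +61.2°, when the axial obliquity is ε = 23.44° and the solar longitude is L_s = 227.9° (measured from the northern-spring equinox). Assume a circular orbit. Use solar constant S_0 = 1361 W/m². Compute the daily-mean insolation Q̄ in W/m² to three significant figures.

Q̄ ≈ 55.8 W/m²

Solar declination: sin δ = sin ε · sin L_s = sin 23.44° × sin 227.9° = -0.29515, so δ = -17.166°.
cos h₀ = −tan(+61.2°) tan(-17.166°) = 0.5619, h₀ = 0.9741 rad.
Bracket: h₀ sin ϕ sin δ + cos ϕ cos δ sin h₀ = 0.9741×0.87631×-0.29515 + 0.48175×0.95545×0.82720 = -0.251944 + 0.380750 = 0.128806.
Q̄ = (S_0/π) × [bracket] = (1361/π) × 0.128806 = 55.80 W/m².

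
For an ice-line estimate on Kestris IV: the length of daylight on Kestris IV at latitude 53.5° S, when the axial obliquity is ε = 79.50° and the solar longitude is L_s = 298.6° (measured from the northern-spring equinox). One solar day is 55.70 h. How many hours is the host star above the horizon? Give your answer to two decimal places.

55.70 h

Solar declination: sin δ = sin ε · sin L_s = sin 79.50° × sin 298.6° = -0.86328, so δ = -59.687°.
Sunrise equation: cos h₀ = −tan ϕ · tan δ = -2.3115 ≤ −1, so the host star never sets (polar day) and h₀ = π.
Daylight = 2h₀/(2π) × 55.70 h = (3.1416/π) × 55.70 = 55.70 h.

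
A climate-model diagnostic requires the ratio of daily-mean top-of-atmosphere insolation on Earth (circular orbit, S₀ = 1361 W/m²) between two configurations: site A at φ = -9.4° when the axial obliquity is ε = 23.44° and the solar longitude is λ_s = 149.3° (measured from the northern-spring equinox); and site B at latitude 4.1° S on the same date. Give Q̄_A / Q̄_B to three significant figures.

Q̄_A / Q̄_B ≈ 0.959

— Configuration A (φ=-9.4°):
Solar declination: sin δ = sin ε · sin λ_s = sin 23.44° × sin 149.3° = 0.20309, so δ = +11.718°.
cos H₀ = −tan(-9.4°) tan(+11.718°) = 0.0343, H₀ = 1.5365 rad.
Bracket: H₀ sin φ sin δ + cos φ cos δ sin H₀ = 1.5365×-0.16333×0.20309 + 0.98657×0.97916×0.99941 = -0.050967 + 0.965440 = 0.914473.
Q̄ = (S₀/π) × [bracket] = (1361/π) × 0.914473 = 396.17 W/m².
— Configuration B (φ=-4.1°):
cos H₀ = −tan(-4.1°) tan(+11.718°) = 0.0149, H₀ = 1.5559 rad.
Bracket: H₀ sin φ sin δ + cos φ cos δ sin H₀ = 1.5559×-0.07150×0.20309 + 0.99744×0.97916×0.99989 = -0.022593 + 0.976546 = 0.953953.
Q̄ = (S₀/π) × [bracket] = (1361/π) × 0.953953 = 413.27 W/m².
Ratio Q̄_A / Q̄_B = 396.17 / 413.27 = 0.9586.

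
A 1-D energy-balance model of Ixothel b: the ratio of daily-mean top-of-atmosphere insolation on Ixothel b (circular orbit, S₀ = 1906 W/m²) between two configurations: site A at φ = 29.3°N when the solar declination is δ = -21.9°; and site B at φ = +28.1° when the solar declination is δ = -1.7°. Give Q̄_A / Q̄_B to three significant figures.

Q̄_A / Q̄_B ≈ 0.632

— Configuration A (φ=+29.3°):
cos H₀ = −tan(+29.3°) tan(-21.900°) = 0.2256, H₀ = 1.3432 rad.
Bracket: H₀ sin φ sin δ + cos φ cos δ sin H₀ = 1.3432×0.48938×-0.37299 + 0.87207×0.92784×0.97422 = -0.245179 + 0.788282 = 0.543103.
Q̄ = (S₀/π) × [bracket] = (1906/π) × 0.543103 = 329.50 W/m².
— Configuration B (φ=+28.1°):
cos H₀ = −tan(+28.1°) tan(-1.700°) = 0.0158, H₀ = 1.5549 rad.
Bracket: H₀ sin φ sin δ + cos φ cos δ sin H₀ = 1.5549×0.47101×-0.02967 + 0.88213×0.99956×0.99987 = -0.021730 + 0.881627 = 0.859897.
Q̄ = (S₀/π) × [bracket] = (1906/π) × 0.859897 = 521.70 W/m².
Ratio Q̄_A / Q̄_B = 329.50 / 521.70 = 0.6316.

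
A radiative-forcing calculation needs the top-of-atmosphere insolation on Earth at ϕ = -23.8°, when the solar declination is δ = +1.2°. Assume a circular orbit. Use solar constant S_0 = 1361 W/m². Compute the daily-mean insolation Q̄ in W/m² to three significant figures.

Q̄ ≈ 391 W/m²

cos h₀ = −tan(-23.8°) tan(+1.200°) = 0.0092, h₀ = 1.5616 rad.
Bracket: h₀ sin ϕ sin δ + cos ϕ cos δ sin h₀ = 1.5616×-0.40355×0.02094 + 0.91496×0.99978×0.99996 = -0.013196 + 0.914722 = 0.901526.
Q̄ = (S_0/π) × [bracket] = (1361/π) × 0.901526 = 390.6 W/m².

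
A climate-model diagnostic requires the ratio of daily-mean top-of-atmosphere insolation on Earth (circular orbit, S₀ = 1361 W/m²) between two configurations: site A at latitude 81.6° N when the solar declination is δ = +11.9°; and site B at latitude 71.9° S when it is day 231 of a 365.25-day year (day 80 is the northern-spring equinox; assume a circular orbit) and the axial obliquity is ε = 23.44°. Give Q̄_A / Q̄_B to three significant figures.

— Configuration A (φ=+81.6°):
cos H₀ = −tan(+81.6°) tan(+11.900°) = -1.4271 ≤ −1 ⇒ polar day, H₀ = π.
Bracket: H₀ sin φ sin δ + cos φ cos δ sin H₀ = 3.1416×0.98927×0.20620 + 0.14608×0.97851×0.00000 = 0.640847 + 0.000000 = 0.640847.
Q̄ = (S₀/π) × [bracket] = (1361/π) × 0.640847 = 277.63 W/m².
— Configuration B (φ=-71.9°):
Solar longitude: λ_s = 360° × (231 − 80)/365.25 = 148.830°.
sin δ = sin 23.44° × sin 148.830° = 0.20589, so δ = +11.882°.
cos H₀ = −tan(-71.9°) tan(+11.882°) = 0.6437, H₀ = 0.8715 rad.
Bracket: H₀ sin φ sin δ + cos φ cos δ sin H₀ = 0.8715×-0.95052×0.20589 + 0.31068×0.97858×0.76527 = -0.170555 + 0.232661 = 0.062106.
Q̄ = (S₀/π) × [bracket] = (1361/π) × 0.062106 = 26.906 W/m².
Ratio Q̄_A / Q̄_B = 277.63 / 26.906 = 10.32.

Q̄_A / Q̄_B ≈ 10.3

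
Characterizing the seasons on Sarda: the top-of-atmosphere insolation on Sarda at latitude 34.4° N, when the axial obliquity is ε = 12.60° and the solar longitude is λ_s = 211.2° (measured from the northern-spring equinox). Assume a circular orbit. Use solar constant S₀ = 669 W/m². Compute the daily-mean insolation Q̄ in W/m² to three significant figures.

Solar declination: sin δ = sin ε · sin λ_s = sin 12.60° × sin 211.2° = -0.11300, so δ = -6.489°.
cos H₀ = −tan(+34.4°) tan(-6.489°) = 0.0779, H₀ = 1.4928 rad.
Bracket: H₀ sin φ sin δ + cos φ cos δ sin H₀ = 1.4928×0.56497×-0.11300 + 0.82511×0.99359×0.99696 = -0.095303 + 0.817329 = 0.722026.
Q̄ = (S₀/π) × [bracket] = (669/π) × 0.722026 = 153.8 W/m².

Q̄ ≈ 154 W/m²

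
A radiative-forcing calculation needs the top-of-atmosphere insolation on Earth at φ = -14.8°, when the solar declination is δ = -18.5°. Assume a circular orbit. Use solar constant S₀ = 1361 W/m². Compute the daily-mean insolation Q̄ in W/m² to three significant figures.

cos H₀ = −tan(-14.8°) tan(-18.500°) = -0.0884, H₀ = 1.6593 rad.
Bracket: H₀ sin φ sin δ + cos φ cos δ sin H₀ = 1.6593×-0.25545×-0.31730 + 0.96682×0.94832×0.99608 = 0.134493 + 0.913261 = 1.047754.
Q̄ = (S₀/π) × [bracket] = (1361/π) × 1.047754 = 453.9 W/m².

Q̄ ≈ 454 W/m²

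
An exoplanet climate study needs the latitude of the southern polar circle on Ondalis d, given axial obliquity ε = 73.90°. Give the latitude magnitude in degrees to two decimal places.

16.10°

The polar circle is the lowest latitude that experiences at least one full rotation of continuous darkness at the northern-summer solstice; it lies at |φ| = 90° − ε = 90° − 73.90° = 16.10°.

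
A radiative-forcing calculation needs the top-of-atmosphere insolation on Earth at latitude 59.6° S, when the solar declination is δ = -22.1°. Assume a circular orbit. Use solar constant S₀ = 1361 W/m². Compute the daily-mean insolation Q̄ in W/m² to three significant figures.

cos H₀ = −tan(-59.6°) tan(-22.100°) = -0.6921, H₀ = 2.3352 rad.
Bracket: H₀ sin φ sin δ + cos φ cos δ sin H₀ = 2.3352×-0.86251×-0.37622 + 0.50603×0.92653×0.72179 = 0.757757 + 0.338413 = 1.096170.
Q̄ = (S₀/π) × [bracket] = (1361/π) × 1.096170 = 474.9 W/m².

Q̄ ≈ 475 W/m²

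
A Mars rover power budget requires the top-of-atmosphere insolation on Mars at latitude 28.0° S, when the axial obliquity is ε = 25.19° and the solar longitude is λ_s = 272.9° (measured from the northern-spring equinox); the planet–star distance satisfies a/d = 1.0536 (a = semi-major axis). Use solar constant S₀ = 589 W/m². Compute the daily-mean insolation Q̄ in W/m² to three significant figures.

Solar declination: sin δ = sin ε · sin λ_s = sin 25.19° × sin 272.9° = -0.42508, so δ = -25.155°.
cos H₀ = −tan(-28.0°) tan(-25.155°) = -0.2497, H₀ = 1.8232 rad.
Bracket: H₀ sin φ sin δ + cos φ cos δ sin H₀ = 1.8232×-0.46947×-0.42508 + 0.88295×0.90516×0.96832 = 0.363842 + 0.773892 = 1.137734.
Inverse-square distance factor (a/d)² = 1.0536² = 1.110073.
Q̄ = (S₀/π) × 1.110073 × [bracket] = (589/π) × 1.110073 × 1.137734 = 236.8 W/m².

Q̄ ≈ 237 W/m²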